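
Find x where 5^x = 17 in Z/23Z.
7

Baby-step giant-step with step n = ⌈√23⌉ = 5.
Baby steps 5^j mod 23 (j:value) for j=0..4: 0:1, 1:5, 2:2, 3:10, 4:4.
Giant-step multiplier: 5^(-5) ≡ 5^(22-5) = 5^17 ≡ 15 (mod 23).
Giant steps γ_i = 17·15^i mod 23: γ_0=17, γ_1=2 (in table at j=2).
x = i·n + j = 1·5 + 2 = 7.
Check: 5^7 ≡ 17 (mod 23).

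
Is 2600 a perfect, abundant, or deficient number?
abundant

Proper divisors of 2600: sum = 1 + 2 + 4 + 5 + 8 + 10 + 13 + 20 + ... + 325 + 520 + 650 + 1300 (23 divisors) = 3910
Since 3910 > 2600, 2600 is abundant.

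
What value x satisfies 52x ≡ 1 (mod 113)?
50

gcd(52, 113) = 1, so the inverse exists.
Extended Euclidean algorithm on (113, 52):
113 = 2 × 52 + 9  ⟹  9 = (1)·113 + (-2)·52
52 = 5 × 9 + 7  ⟹  7 = (-5)·113 + (11)·52
9 = 1 × 7 + 2  ⟹  2 = (6)·113 + (-13)·52
7 = 3 × 2 + 1  ⟹  1 = (-23)·113 + (50)·52
So (50)·52 ≡ 1 (mod 113), i.e. 52^(-1) ≡ 50 (mod 113).
Check: 52 × 50 = 2600 ≡ 1 (mod 113)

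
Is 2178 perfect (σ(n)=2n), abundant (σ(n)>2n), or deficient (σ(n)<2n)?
abundant

Proper divisors of 2178: sum = 1 + 2 + 3 + 6 + 9 + 11 + 18 + 22 + ... + 242 + 363 + 726 + 1089 (17 divisors) = 3009
Since 3009 > 2178, 2178 is abundant.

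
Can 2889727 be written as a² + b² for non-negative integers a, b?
Not possible

Factorization: 2889727 = 31^3 × 97
By Fermat: n is sum of two squares iff every prime p ≡ 3 (mod 4) appears to even power.
Prime(s) ≡ 3 (mod 4) with odd exponent: [(31, 3)]
Therefore 2889727 cannot be expressed as a² + b².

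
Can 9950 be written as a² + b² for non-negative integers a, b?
Not possible

Factorization: 9950 = 2 × 5^2 × 199
By Fermat: n is sum of two squares iff every prime p ≡ 3 (mod 4) appears to even power.
Prime(s) ≡ 3 (mod 4) with odd exponent: [(199, 1)]
Therefore 9950 cannot be expressed as a² + b².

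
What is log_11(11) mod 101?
1

Baby-step giant-step with step n = ⌈√101⌉ = 11.
Baby steps 11^j mod 101 (j:value) for j=0..10: 0:1, 1:11, 2:20, 3:18, 4:97, 5:57, 6:21, 7:29, 8:16, 9:75, 10:17.
h = 11 is already in the table at j=1, so x = 1.
Check: 11^1 ≡ 11 (mod 101).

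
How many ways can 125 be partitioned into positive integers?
3163127352

p(n) counts ways to write n as a sum of positive integers (order ignored).
Euler's pentagonal recurrence: p(k) = p(k-1) + p(k-2) - p(k-5) - p(k-7) + p(k-12) + p(k-15) - ... (offsets j(3j∓1)/2, signs ++--, p(0)=1, p(<0)=0).
DP table for k = 0..124: p(0)=1, p(1)=1, p(2)=2, p(3)=3, p(4)=5, p(5)=7, p(6)=11, p(7)=15, p(8)=22, p(9)=30, p(10)=42, p(11)=56, p(12)=77, p(13)=101, p(14)=135, p(15)=176, p(16)=231, p(17)=297, p(18)=385, p(19)=490, p(20)=627, p(21)=792, p(22)=1002, p(23)=1255, p(24)=1575, p(25)=1958, p(26)=2436, p(27)=3010, p(28)=3718, p(29)=4565, p(30)=5604, p(31)=6842, p(32)=8349, p(33)=10143, p(34)=12310, p(35)=14883, p(36)=17977, p(37)=21637, p(38)=26015, p(39)=31185, p(40)=37338, p(41)=44583, p(42)=53174, p(43)=63261, p(44)=75175, p(45)=89134, p(46)=105558, p(47)=124754, p(48)=147273, p(49)=173525, p(50)=204226, p(51)=239943, p(52)=281589, p(53)=329931, p(54)=386155, p(55)=451276, p(56)=526823, p(57)=614154, p(58)=715220, p(59)=831820, p(60)=966467, p(61)=1121505, p(62)=1300156, p(63)=1505499, p(64)=1741630, p(65)=2012558, p(66)=2323520, p(67)=2679689, p(68)=3087735, p(69)=3554345, p(70)=4087968, p(71)=4697205, p(72)=5392783, p(73)=6185689, p(74)=7089500, p(75)=8118264, p(76)=9289091, p(77)=10619863, p(78)=12132164, p(79)=13848650, p(80)=15796476, p(81)=18004327, p(82)=20506255, p(83)=23338469, p(84)=26543660, p(85)=30167357, p(86)=34262962, p(87)=38887673, p(88)=44108109, p(89)=49995925, p(90)=56634173, p(91)=64112359, p(92)=72533807, p(93)=82010177, p(94)=92669720, p(95)=104651419, p(96)=118114304, p(97)=133230930, p(98)=150198136, p(99)=169229875, p(100)=190569292, p(101)=214481126, p(102)=241265379, p(103)=271248950, p(104)=304801365, p(105)=342325709, p(106)=384276336, p(107)=431149389, p(108)=483502844, p(109)=541946240, p(110)=607163746, p(111)=679903203, p(112)=761002156, p(113)=851376628, p(114)=952050665, p(115)=1064144451, p(116)=1188908248, p(117)=1327710076, p(118)=1482074143, p(119)=1653668665, p(120)=1844349560, p(121)=2056148051, p(122)=2291320912, p(123)=2552338241, p(124)=2841940500.
Final step: p(125) = p(124) + p(123) - p(120) - p(118) + p(113) + p(110) - p(103) - p(99) + p(90) + p(85) - p(74) - p(68) + p(55) + p(48) - p(33) - p(25) + p(8)
= 2841940500 + 2552338241 - 1844349560 - 1482074143 + 851376628 + 607163746 - 271248950 - 169229875 + 56634173 + 30167357 - 7089500 - 3087735 + 451276 + 147273 - 10143 - 1958 + 22
= 3163127352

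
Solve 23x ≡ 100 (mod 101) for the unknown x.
x ≡ 79 (mod 101)

gcd(23, 101) = 1, which divides 100, so solutions exist.
Find 23^(-1) mod 101 by the extended Euclidean algorithm:
101 = 4 × 23 + 9  ⟹  9 = (1)·101 + (-4)·23
23 = 2 × 9 + 5  ⟹  5 = (-2)·101 + (9)·23
9 = 1 × 5 + 4  ⟹  4 = (3)·101 + (-13)·23
5 = 1 × 4 + 1  ⟹  1 = (-5)·101 + (22)·23
So (22)·23 ≡ 1 (mod 101), i.e. 23^(-1) ≡ 22 (mod 101).
x ≡ 22 × 100 = 2200 ≡ 79 (mod 101).
Check: 23 × 79 = 1817 ≡ 100 (mod 101).
Unique solution: x ≡ 79 (mod 101)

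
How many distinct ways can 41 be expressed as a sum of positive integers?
44583

p(n) counts ways to write n as a sum of positive integers (order ignored).
Euler's pentagonal recurrence: p(k) = p(k-1) + p(k-2) - p(k-5) - p(k-7) + p(k-12) + p(k-15) - ... (offsets j(3j∓1)/2, signs ++--, p(0)=1, p(<0)=0).
DP table for k = 0..40: p(0)=1, p(1)=1, p(2)=2, p(3)=3, p(4)=5, p(5)=7, p(6)=11, p(7)=15, p(8)=22, p(9)=30, p(10)=42, p(11)=56, p(12)=77, p(13)=101, p(14)=135, p(15)=176, p(16)=231, p(17)=297, p(18)=385, p(19)=490, p(20)=627, p(21)=792, p(22)=1002, p(23)=1255, p(24)=1575, p(25)=1958, p(26)=2436, p(27)=3010, p(28)=3718, p(29)=4565, p(30)=5604, p(31)=6842, p(32)=8349, p(33)=10143, p(34)=12310, p(35)=14883, p(36)=17977, p(37)=21637, p(38)=26015, p(39)=31185, p(40)=37338.
Final step: p(41) = p(40) + p(39) - p(36) - p(34) + p(29) + p(26) - p(19) - p(15) + p(6) + p(1)
= 37338 + 31185 - 17977 - 12310 + 4565 + 2436 - 490 - 176 + 11 + 1
= 44583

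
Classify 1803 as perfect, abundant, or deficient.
deficient

Proper divisors of 1803: sum = 1 + 3 + 601 = 605
Since 605 < 1803, 1803 is deficient.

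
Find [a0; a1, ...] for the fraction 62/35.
[1; 1, 3, 2, 1, 2]

Euclidean algorithm steps:
62 = 1 × 35 + 27
35 = 1 × 27 + 8
27 = 3 × 8 + 3
8 = 2 × 3 + 2
3 = 1 × 2 + 1
2 = 2 × 1 + 0
Continued fraction: [1; 1, 3, 2, 1, 2]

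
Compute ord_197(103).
196

197 is prime, so ord(103) divides φ(197) = 196.
Divisors of 196: 1, 2, 4, 7, 14, 28, 49, 98, 196.
Repeated squaring: 103^1 ≡ 103, 103^2 ≡ 168, 103^4 ≡ 53, 103^8 ≡ 51, 103^16 ≡ 40, 103^32 ≡ 24, 103^64 ≡ 182, 103^128 ≡ 28 (mod 197).
Test 103^d mod 197 for each divisor d in increasing order:
103^1 ≡ 103
103^2 ≡ 168
103^4 ≡ 53
103^7 = 103^4·103^2·103^1 ≡ 77
103^14 = 103^8·103^4·103^2 ≡ 19
103^28 = 103^16·103^8·103^4 ≡ 164
103^49 = 103^32·103^16·103^1 ≡ 183
103^98 = 103^64·103^32·103^2 ≡ 196
103^196 = 103^128·103^64·103^4 ≡ 1  ← first divisor giving 1
The order is 196.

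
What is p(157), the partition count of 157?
80630964769

p(n) counts ways to write n as a sum of positive integers (order ignored).
Euler's pentagonal recurrence: p(k) = p(k-1) + p(k-2) - p(k-5) - p(k-7) + p(k-12) + p(k-15) - ... (offsets j(3j∓1)/2, signs ++--, p(0)=1, p(<0)=0).
DP table for k = 0..156: p(0)=1, p(1)=1, p(2)=2, p(3)=3, p(4)=5, p(5)=7, p(6)=11, p(7)=15, p(8)=22, p(9)=30, p(10)=42, p(11)=56, p(12)=77, p(13)=101, p(14)=135, p(15)=176, p(16)=231, p(17)=297, p(18)=385, p(19)=490, p(20)=627, p(21)=792, p(22)=1002, p(23)=1255, p(24)=1575, p(25)=1958, p(26)=2436, p(27)=3010, p(28)=3718, p(29)=4565, p(30)=5604, p(31)=6842, p(32)=8349, p(33)=10143, p(34)=12310, p(35)=14883, p(36)=17977, p(37)=21637, p(38)=26015, p(39)=31185, p(40)=37338, p(41)=44583, p(42)=53174, p(43)=63261, p(44)=75175, p(45)=89134, p(46)=105558, p(47)=124754, p(48)=147273, p(49)=173525, p(50)=204226, p(51)=239943, p(52)=281589, p(53)=329931, p(54)=386155, p(55)=451276, p(56)=526823, p(57)=614154, p(58)=715220, p(59)=831820, p(60)=966467, p(61)=1121505, p(62)=1300156, p(63)=1505499, p(64)=1741630, p(65)=2012558, p(66)=2323520, p(67)=2679689, p(68)=3087735, p(69)=3554345, p(70)=4087968, p(71)=4697205, p(72)=5392783, p(73)=6185689, p(74)=7089500, p(75)=8118264, p(76)=9289091, p(77)=10619863, p(78)=12132164, p(79)=13848650, p(80)=15796476, p(81)=18004327, p(82)=20506255, p(83)=23338469, p(84)=26543660, p(85)=30167357, p(86)=34262962, p(87)=38887673, p(88)=44108109, p(89)=49995925, p(90)=56634173, p(91)=64112359, p(92)=72533807, p(93)=82010177, p(94)=92669720, p(95)=104651419, p(96)=118114304, p(97)=133230930, p(98)=150198136, p(99)=169229875, p(100)=190569292, p(101)=214481126, p(102)=241265379, p(103)=271248950, p(104)=304801365, p(105)=342325709, p(106)=384276336, p(107)=431149389, p(108)=483502844, p(109)=541946240, p(110)=607163746, p(111)=679903203, p(112)=761002156, p(113)=851376628, p(114)=952050665, p(115)=1064144451, p(116)=1188908248, p(117)=1327710076, p(118)=1482074143, p(119)=1653668665, p(120)=1844349560, p(121)=2056148051, p(122)=2291320912, p(123)=2552338241, p(124)=2841940500, p(125)=3163127352, p(126)=3519222692, p(127)=3913864295, p(128)=4351078600, p(129)=4835271870, p(130)=5371315400, p(131)=5964539504, p(132)=6620830889, p(133)=7346629512, p(134)=8149040695, p(135)=9035836076, p(136)=10015581680, p(137)=11097645016, p(138)=12292341831, p(139)=13610949895, p(140)=15065878135, p(141)=16670689208, p(142)=18440293320, p(143)=20390982757, p(144)=22540654445, p(145)=24908858009, p(146)=27517052599, p(147)=30388671978, p(148)=33549419497, p(149)=37027355200, p(150)=40853235313, p(151)=45060624582, p(152)=49686288421, p(153)=54770336324, p(154)=60356673280, p(155)=66493182097, p(156)=73232243759.
Final step: p(157) = p(156) + p(155) - p(152) - p(150) + p(145) + p(142) - p(135) - p(131) + p(122) + p(117) - p(106) - p(100) + p(87) + p(80) - p(65) - p(57) + p(40) + p(31) - p(12) - p(2)
= 73232243759 + 66493182097 - 49686288421 - 40853235313 + 24908858009 + 18440293320 - 9035836076 - 5964539504 + 2291320912 + 1327710076 - 384276336 - 190569292 + 38887673 + 15796476 - 2012558 - 614154 + 37338 + 6842 - 77 - 2
= 80630964769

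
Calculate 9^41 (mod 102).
9

Repeated squaring. Binary of 41 = 101001.
9^1 ≡ 9 (mod 102); 9^2 ≡ 81 (mod 102); 9^4 ≡ 33 (mod 102); 9^8 ≡ 69 (mod 102); 9^16 ≡ 69 (mod 102); 9^32 ≡ 69 (mod 102)
9^41 = 9^1 × 9^8 × 9^32 ≡ 9 (mod 102)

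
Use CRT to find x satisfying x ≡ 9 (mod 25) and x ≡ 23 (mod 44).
859

Using Chinese Remainder Theorem:
M = 25 × 44 = 1100
M1 = 44, M2 = 25
y1 = 44^(-1) mod 25 = 4
y2 = 25^(-1) mod 44 = 37
x = (9×44×4 + 23×25×37) mod 1100 = 859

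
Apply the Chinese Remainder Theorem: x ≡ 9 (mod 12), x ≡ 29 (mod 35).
309

Using Chinese Remainder Theorem:
M = 12 × 35 = 420
M1 = 35, M2 = 12
y1 = 35^(-1) mod 12 = 11
y2 = 12^(-1) mod 35 = 3
x = (9×35×11 + 29×12×3) mod 420 = 309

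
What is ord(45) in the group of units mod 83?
82

83 is prime, so ord(45) divides φ(83) = 82.
Divisors of 82: 1, 2, 41, 82.
Repeated squaring: 45^1 ≡ 45, 45^2 ≡ 33, 45^4 ≡ 10, 45^8 ≡ 17, 45^16 ≡ 40, 45^32 ≡ 23, 45^64 ≡ 31 (mod 83).
Test 45^d mod 83 for each divisor d in increasing order:
45^1 ≡ 45
45^2 ≡ 33
45^41 = 45^32·45^8·45^1 ≡ 82
45^82 = 45^64·45^16·45^2 ≡ 1  ← first divisor giving 1
The order is 82.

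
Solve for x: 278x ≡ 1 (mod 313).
152

gcd(278, 313) = 1, so the inverse exists.
Extended Euclidean algorithm on (313, 278):
313 = 1 × 278 + 35  ⟹  35 = (1)·313 + (-1)·278
278 = 7 × 35 + 33  ⟹  33 = (-7)·313 + (8)·278
35 = 1 × 33 + 2  ⟹  2 = (8)·313 + (-9)·278
33 = 16 × 2 + 1  ⟹  1 = (-135)·313 + (152)·278
So (152)·278 ≡ 1 (mod 313), i.e. 278^(-1) ≡ 152 (mod 313).
Check: 278 × 152 = 42256 ≡ 1 (mod 313)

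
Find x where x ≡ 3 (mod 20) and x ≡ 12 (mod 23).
403

Using Chinese Remainder Theorem:
M = 20 × 23 = 460
M1 = 23, M2 = 20
y1 = 23^(-1) mod 20 = 7
y2 = 20^(-1) mod 23 = 15
x = (3×23×7 + 12×20×15) mod 460 = 403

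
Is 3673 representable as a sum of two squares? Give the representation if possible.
37² + 48² (a=37, b=48)

Factorization: 3673 = 3673
By Fermat: n is sum of two squares iff every prime p ≡ 3 (mod 4) appears to even power.
All primes ≡ 3 (mod 4) appear to even power.
Search a = 0, 1, 2, … for 3673 - a² a perfect square: first hit at a = 37: 3673 - 1369 = 2304 = 48².
3673 = 37² + 48² = 1369 + 2304 ✓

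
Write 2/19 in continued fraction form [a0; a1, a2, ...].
[0; 9, 2]

Euclidean algorithm steps:
2 = 0 × 19 + 2
19 = 9 × 2 + 1
2 = 2 × 1 + 0
Continued fraction: [0; 9, 2]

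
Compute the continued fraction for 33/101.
[0; 3, 16, 2]

Euclidean algorithm steps:
33 = 0 × 101 + 33
101 = 3 × 33 + 2
33 = 16 × 2 + 1
2 = 2 × 1 + 0
Continued fraction: [0; 3, 16, 2]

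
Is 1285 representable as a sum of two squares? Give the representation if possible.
14² + 33² (a=14, b=33)

Factorization: 1285 = 5 × 257
By Fermat: n is sum of two squares iff every prime p ≡ 3 (mod 4) appears to even power.
All primes ≡ 3 (mod 4) appear to even power.
Search a = 0, 1, 2, … for 1285 - a² a perfect square: first hit at a = 14: 1285 - 196 = 1089 = 33².
1285 = 14² + 33² = 196 + 1089 ✓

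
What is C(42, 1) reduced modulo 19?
4

Using Lucas' theorem:
Write n=42 and k=1 in base 19:
n in base 19: [2, 4]
k in base 19: [0, 1]
C(42,1) mod 19 = ∏ C(n_i, k_i) mod 19
Digit binomials (mod 19): C(2,0) = 1; C(4,1) = 4
Product: 1 × 4 = 4 ≡ 4 (mod 19)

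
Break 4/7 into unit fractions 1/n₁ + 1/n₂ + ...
1/2 + 1/14

Greedy algorithm:
4/7: ceiling(7/4) = 2, use 1/2
1/14: ceiling(14/1) = 14, use 1/14
Result: 4/7 = 1/2 + 1/14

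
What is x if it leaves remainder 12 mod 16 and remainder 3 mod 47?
332

Using Chinese Remainder Theorem:
M = 16 × 47 = 752
M1 = 47, M2 = 16
y1 = 47^(-1) mod 16 = 15
y2 = 16^(-1) mod 47 = 3
x = (12×47×15 + 3×16×3) mod 752 = 332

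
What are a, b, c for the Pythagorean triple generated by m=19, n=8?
(297, 304, 425)

Euclid's formula: a = m² - n², b = 2mn, c = m² + n²
m = 19, n = 8
a = 19² - 8² = 361 - 64 = 297
b = 2 × 19 × 8 = 304
c = 19² + 8² = 361 + 64 = 425
Verification: 297² + 304² = 88209 + 92416 = 180625 = 425² ✓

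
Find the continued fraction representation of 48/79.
[0; 1, 1, 1, 1, 4, 1, 2]

Euclidean algorithm steps:
48 = 0 × 79 + 48
79 = 1 × 48 + 31
48 = 1 × 31 + 17
31 = 1 × 17 + 14
17 = 1 × 14 + 3
14 = 4 × 3 + 2
3 = 1 × 2 + 1
2 = 2 × 1 + 0
Continued fraction: [0; 1, 1, 1, 1, 4, 1, 2]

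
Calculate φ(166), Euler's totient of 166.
82

166 = 2 × 83
φ(n) = n × ∏(1 - 1/p) for each prime p dividing n
φ(166) = 166 × (1 - 1/2) × (1 - 1/83) = 82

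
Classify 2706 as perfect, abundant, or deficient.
abundant

Proper divisors of 2706: sum = 1 + 2 + 3 + 6 + 11 + 22 + 33 + 41 + 66 + 82 + 123 + 246 + 451 + 902 + 1353 = 3342
Since 3342 > 2706, 2706 is abundant.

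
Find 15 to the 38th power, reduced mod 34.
13

Repeated squaring. Binary of 38 = 100110.
15^1 ≡ 15 (mod 34); 15^2 ≡ 21 (mod 34); 15^4 ≡ 33 (mod 34); 15^8 ≡ 1 (mod 34); 15^16 ≡ 1 (mod 34); 15^32 ≡ 1 (mod 34)
15^38 = 15^2 × 15^4 × 15^32 ≡ 13 (mod 34)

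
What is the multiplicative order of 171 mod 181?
180

181 is prime, so ord(171) divides φ(181) = 180.
Divisors of 180: 1, 2, 3, 4, 5, 6, 9, 10, 12, 15, 18, 20, 30, 36, 45, 60, 90, 180.
Repeated squaring: 171^1 ≡ 171, 171^2 ≡ 100, 171^4 ≡ 45, 171^8 ≡ 34, 171^16 ≡ 70, 171^32 ≡ 13, 171^64 ≡ 169, 171^128 ≡ 144 (mod 181).
Test 171^d mod 181 for each divisor d in increasing order:
171^1 ≡ 171
171^2 ≡ 100
171^3 = 171^2·171^1 ≡ 86
171^4 ≡ 45
171^5 = 171^4·171^1 ≡ 93
171^6 = 171^4·171^2 ≡ 156
171^9 = 171^8·171^1 ≡ 22
171^10 = 171^8·171^2 ≡ 142
171^12 = 171^8·171^4 ≡ 82
171^15 = 171^8·171^4·171^2·171^1 ≡ 174
171^18 = 171^16·171^2 ≡ 122
171^20 = 171^16·171^4 ≡ 73
171^30 = 171^16·171^8·171^4·171^2 ≡ 49
171^36 = 171^32·171^4 ≡ 42
171^45 = 171^32·171^8·171^4·171^1 ≡ 19
171^60 = 171^32·171^16·171^8·171^4 ≡ 48
171^90 = 171^64·171^16·171^8·171^2 ≡ 180
171^180 = 171^128·171^32·171^16·171^4 ≡ 1  ← first divisor giving 1
The order is 180.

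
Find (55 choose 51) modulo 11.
0

Using Lucas' theorem:
Write n=55 and k=51 in base 11:
n in base 11: [5, 0]
k in base 11: [4, 7]
C(55,51) mod 11 = ∏ C(n_i, k_i) mod 11
Digit binomials (mod 11): C(5,4) = 5; C(0,7) = 0 (k_i > n_i)
Product: 5 × 0 = 0 ≡ 0 (mod 11)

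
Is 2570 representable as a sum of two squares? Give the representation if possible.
13² + 49² (a=13, b=49)

Factorization: 2570 = 2 × 5 × 257
By Fermat: n is sum of two squares iff every prime p ≡ 3 (mod 4) appears to even power.
All primes ≡ 3 (mod 4) appear to even power.
Search a = 0, 1, 2, … for 2570 - a² a perfect square: first hit at a = 13: 2570 - 169 = 2401 = 49².
2570 = 13² + 49² = 169 + 2401 ✓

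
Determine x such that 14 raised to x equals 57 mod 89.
4

Baby-step giant-step with step n = ⌈√89⌉ = 10.
Baby steps 14^j mod 89 (j:value) for j=0..9: 0:1, 1:14, 2:18, 3:74, 4:57, 5:86, 6:47, 7:35, 8:45, 9:7.
h = 57 is already in the table at j=4, so x = 4.
Check: 14^4 ≡ 57 (mod 89).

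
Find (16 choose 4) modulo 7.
0

Using Lucas' theorem:
Write n=16 and k=4 in base 7:
n in base 7: [2, 2]
k in base 7: [0, 4]
C(16,4) mod 7 = ∏ C(n_i, k_i) mod 7
Digit binomials (mod 7): C(2,0) = 1; C(2,4) = 0 (k_i > n_i)
Product: 1 × 0 = 0 ≡ 0 (mod 7)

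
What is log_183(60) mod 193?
51

Baby-step giant-step with step n = ⌈√193⌉ = 14.
Baby steps 183^j mod 193 (j:value) for j=0..13: 0:1, 1:183, 2:100, 3:158, 4:157, 5:167, 6:67, 7:102, 8:138, 9:164, 10:97, 11:188, 12:50, 13:79.
Giant-step multiplier: 183^(-14) ≡ 183^(192-14) = 183^178 ≡ 75 (mod 193).
Giant steps γ_i = 60·75^i mod 193: γ_0=60, γ_1=61, γ_2=136, γ_3=164 (in table at j=9).
x = i·n + j = 3·14 + 9 = 51.
Check: 183^51 ≡ 60 (mod 193).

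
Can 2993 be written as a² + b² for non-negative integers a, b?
17² + 52² (a=17, b=52)

Factorization: 2993 = 41 × 73
By Fermat: n is sum of two squares iff every prime p ≡ 3 (mod 4) appears to even power.
All primes ≡ 3 (mod 4) appear to even power.
Search a = 0, 1, 2, … for 2993 - a² a perfect square: first hit at a = 17: 2993 - 289 = 2704 = 52².
2993 = 17² + 52² = 289 + 2704 ✓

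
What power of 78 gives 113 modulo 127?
86

Baby-step giant-step with step n = ⌈√127⌉ = 12.
Baby steps 78^j mod 127 (j:value) for j=0..11: 0:1, 1:78, 2:115, 3:80, 4:17, 5:56, 6:50, 7:90, 8:35, 9:63, 10:88, 11:6.
Giant-step multiplier: 78^(-12) ≡ 78^(126-12) = 78^114 ≡ 73 (mod 127).
Giant steps γ_i = 113·73^i mod 127: γ_0=113, γ_1=121, γ_2=70, γ_3=30, γ_4=31, γ_5=104, γ_6=99, γ_7=115 (in table at j=2).
x = i·n + j = 7·12 + 2 = 86.
Check: 78^86 ≡ 113 (mod 127).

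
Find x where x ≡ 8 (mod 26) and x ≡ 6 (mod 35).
216

Using Chinese Remainder Theorem:
M = 26 × 35 = 910
M1 = 35, M2 = 26
y1 = 35^(-1) mod 26 = 3
y2 = 26^(-1) mod 35 = 31
x = (8×35×3 + 6×26×31) mod 910 = 216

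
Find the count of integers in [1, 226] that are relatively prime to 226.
112

226 = 2 × 113
φ(n) = n × ∏(1 - 1/p) for each prime p dividing n
φ(226) = 226 × (1 - 1/2) × (1 - 1/113) = 112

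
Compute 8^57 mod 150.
98

Repeated squaring. Binary of 57 = 111001.
8^1 ≡ 8 (mod 150); 8^2 ≡ 64 (mod 150); 8^4 ≡ 46 (mod 150); 8^8 ≡ 16 (mod 150); 8^16 ≡ 106 (mod 150); 8^32 ≡ 136 (mod 150)
8^57 = 8^1 × 8^8 × 8^16 × 8^32 ≡ 98 (mod 150)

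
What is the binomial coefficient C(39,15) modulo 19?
0

Using Lucas' theorem:
Write n=39 and k=15 in base 19:
n in base 19: [2, 1]
k in base 19: [0, 15]
C(39,15) mod 19 = ∏ C(n_i, k_i) mod 19
Digit binomials (mod 19): C(2,0) = 1; C(1,15) = 0 (k_i > n_i)
Product: 1 × 0 = 0 ≡ 0 (mod 19)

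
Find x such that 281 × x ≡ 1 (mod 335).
31

gcd(281, 335) = 1, so the inverse exists.
Extended Euclidean algorithm on (335, 281):
335 = 1 × 281 + 54  ⟹  54 = (1)·335 + (-1)·281
281 = 5 × 54 + 11  ⟹  11 = (-5)·335 + (6)·281
54 = 4 × 11 + 10  ⟹  10 = (21)·335 + (-25)·281
11 = 1 × 10 + 1  ⟹  1 = (-26)·335 + (31)·281
So (31)·281 ≡ 1 (mod 335), i.e. 281^(-1) ≡ 31 (mod 335).
Check: 281 × 31 = 8711 ≡ 1 (mod 335)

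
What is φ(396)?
120

396 = 2^2 × 3^2 × 11
φ(n) = n × ∏(1 - 1/p) for each prime p dividing n
φ(396) = 396 × (1 - 1/2) × (1 - 1/3) × (1 - 1/11) = 120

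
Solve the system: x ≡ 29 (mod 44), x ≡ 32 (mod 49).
865

Using Chinese Remainder Theorem:
M = 44 × 49 = 2156
M1 = 49, M2 = 44
y1 = 49^(-1) mod 44 = 9
y2 = 44^(-1) mod 49 = 39
x = (29×49×9 + 32×44×39) mod 2156 = 865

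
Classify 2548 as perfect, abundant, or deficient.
abundant

Proper divisors of 2548: sum = 1 + 2 + 4 + 7 + 13 + 14 + 26 + 28 + ... + 196 + 364 + 637 + 1274 (17 divisors) = 3038
Since 3038 > 2548, 2548 is abundant.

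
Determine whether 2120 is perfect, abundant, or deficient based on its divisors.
abundant

Proper divisors of 2120: sum = 1 + 2 + 4 + 5 + 8 + 10 + 20 + 40 + 53 + 106 + 212 + 265 + 424 + 530 + 1060 = 2740
Since 2740 > 2120, 2120 is abundant.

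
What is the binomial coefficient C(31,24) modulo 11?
3

Using Lucas' theorem:
Write n=31 and k=24 in base 11:
n in base 11: [2, 9]
k in base 11: [2, 2]
C(31,24) mod 11 = ∏ C(n_i, k_i) mod 11
Digit binomials (mod 11): C(2,2) = 1; C(9,2) = 36 ≡ 3
Product: 1 × 3 = 3 ≡ 3 (mod 11)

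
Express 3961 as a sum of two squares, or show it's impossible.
19² + 60² (a=19, b=60)

Factorization: 3961 = 17 × 233
By Fermat: n is sum of two squares iff every prime p ≡ 3 (mod 4) appears to even power.
All primes ≡ 3 (mod 4) appear to even power.
Search a = 0, 1, 2, … for 3961 - a² a perfect square: first hit at a = 19: 3961 - 361 = 3600 = 60².
3961 = 19² + 60² = 361 + 3600 ✓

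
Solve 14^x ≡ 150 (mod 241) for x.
168

Baby-step giant-step with step n = ⌈√241⌉ = 16.
Baby steps 14^j mod 241 (j:value) for j=0..15: 0:1, 1:14, 2:196, 3:93, 4:97, 5:153, 6:214, 7:104, 8:10, 9:140, 10:32, 11:207, 12:6, 13:84, 14:212, 15:76.
Giant-step multiplier: 14^(-16) ≡ 14^(240-16) = 14^224 ≡ 94 (mod 241).
Giant steps γ_i = 150·94^i mod 241: γ_0=150, γ_1=122, γ_2=141, γ_3=240, γ_4=147, γ_5=81, γ_6=143, γ_7=187, γ_8=226, γ_9=36, γ_10=10 (in table at j=8).
x = i·n + j = 10·16 + 8 = 168.
Check: 14^168 ≡ 150 (mod 241).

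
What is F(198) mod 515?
254

Matrix identity: Q^n = [[F_(n+1), F_n], [F_n, F_(n-1)]] with Q = [[1,1],[1,0]].
n = 198 = 11000110₂. Square-and-multiply, entries mod 515:
Q^1 = [[1,1],[1,0]]
Q^3 = (Q^1)²·Q = [[3,2],[2,1]]
Q^6 = (Q^3)² = [[13,8],[8,5]]
Q^12 = (Q^6)² = [[233,144],[144,89]]
Q^24 = (Q^12)² = [[350,18],[18,332]]
Q^49 = (Q^24)²·Q = [[170,254],[254,431]]
Q^99 = (Q^49)²·Q = [[415,201],[201,214]]
Q^198 = (Q^99)² = [[446,254],[254,192]]
F_198 mod 515 = Q^198[0][1] = 254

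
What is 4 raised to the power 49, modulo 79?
9

Repeated squaring. Binary of 49 = 110001.
4^1 ≡ 4 (mod 79); 4^2 ≡ 16 (mod 79); 4^4 ≡ 19 (mod 79); 4^8 ≡ 45 (mod 79); 4^16 ≡ 50 (mod 79); 4^32 ≡ 51 (mod 79)
4^49 = 4^1 × 4^16 × 4^32 ≡ 9 (mod 79)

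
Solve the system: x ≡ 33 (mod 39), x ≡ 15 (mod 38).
813

Using Chinese Remainder Theorem:
M = 39 × 38 = 1482
M1 = 38, M2 = 39
y1 = 38^(-1) mod 39 = 38
y2 = 39^(-1) mod 38 = 1
x = (33×38×38 + 15×39×1) mod 1482 = 813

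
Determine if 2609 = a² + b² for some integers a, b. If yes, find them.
20² + 47² (a=20, b=47)

Factorization: 2609 = 2609
By Fermat: n is sum of two squares iff every prime p ≡ 3 (mod 4) appears to even power.
All primes ≡ 3 (mod 4) appear to even power.
Search a = 0, 1, 2, … for 2609 - a² a perfect square: first hit at a = 20: 2609 - 400 = 2209 = 47².
2609 = 20² + 47² = 400 + 2209 ✓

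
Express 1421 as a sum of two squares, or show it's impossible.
14² + 35² (a=14, b=35)

Factorization: 1421 = 7^2 × 29
By Fermat: n is sum of two squares iff every prime p ≡ 3 (mod 4) appears to even power.
All primes ≡ 3 (mod 4) appear to even power.
Search a = 0, 1, 2, … for 1421 - a² a perfect square: first hit at a = 14: 1421 - 196 = 1225 = 35².
1421 = 14² + 35² = 196 + 1225 ✓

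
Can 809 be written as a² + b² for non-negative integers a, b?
5² + 28² (a=5, b=28)

Factorization: 809 = 809
By Fermat: n is sum of two squares iff every prime p ≡ 3 (mod 4) appears to even power.
All primes ≡ 3 (mod 4) appear to even power.
Search a = 0, 1, 2, … for 809 - a² a perfect square: first hit at a = 5: 809 - 25 = 784 = 28².
809 = 5² + 28² = 25 + 784 ✓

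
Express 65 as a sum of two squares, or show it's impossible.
1² + 8² (a=1, b=8)

Factorization: 65 = 5 × 13
By Fermat: n is sum of two squares iff every prime p ≡ 3 (mod 4) appears to even power.
All primes ≡ 3 (mod 4) appear to even power.
Search a = 0, 1, 2, … for 65 - a² a perfect square: first hit at a = 1: 65 - 1 = 64 = 8².
65 = 1² + 8² = 1 + 64 ✓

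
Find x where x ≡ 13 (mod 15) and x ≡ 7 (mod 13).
163

Using Chinese Remainder Theorem:
M = 15 × 13 = 195
M1 = 13, M2 = 15
y1 = 13^(-1) mod 15 = 7
y2 = 15^(-1) mod 13 = 7
x = (13×13×7 + 7×15×7) mod 195 = 163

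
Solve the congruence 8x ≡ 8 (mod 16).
x ≡ 1 (mod 2)

gcd(8, 16) = 8, which divides 8, so solutions exist.
Divide through by 8: x ≡ 1 (mod 2).
The coefficient of x is now 1, so x ≡ 1 (mod 2).
Check: 8 × 1 = 8 ≡ 8 (mod 16).
x ≡ 1 (mod 2), giving 8 solutions mod 16.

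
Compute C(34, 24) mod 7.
3

Using Lucas' theorem:
Write n=34 and k=24 in base 7:
n in base 7: [4, 6]
k in base 7: [3, 3]
C(34,24) mod 7 = ∏ C(n_i, k_i) mod 7
Digit binomials (mod 7): C(4,3) = 4; C(6,3) = 20 ≡ 6
Product: 4 × 6 = 24 ≡ 3 (mod 7)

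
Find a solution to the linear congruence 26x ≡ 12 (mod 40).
x ≡ 2 (mod 20)

gcd(26, 40) = 2, which divides 12, so solutions exist.
Divide through by 2: 13x ≡ 6 (mod 20).
Find 13^(-1) mod 20 by the extended Euclidean algorithm:
20 = 1 × 13 + 7  ⟹  7 = (1)·20 + (-1)·13
13 = 1 × 7 + 6  ⟹  6 = (-1)·20 + (2)·13
7 = 1 × 6 + 1  ⟹  1 = (2)·20 + (-3)·13
So (-3)·13 ≡ 1 (mod 20), i.e. 13^(-1) ≡ -3 ≡ 17 (mod 20).
x ≡ 17 × 6 = 102 ≡ 2 (mod 20).
Check: 26 × 2 = 52 ≡ 12 (mod 40).
x ≡ 2 (mod 20), giving 2 solutions mod 40.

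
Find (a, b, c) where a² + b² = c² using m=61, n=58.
(357, 7076, 7085)

Euclid's formula: a = m² - n², b = 2mn, c = m² + n²
m = 61, n = 58
a = 61² - 58² = 3721 - 3364 = 357
b = 2 × 61 × 58 = 7076
c = 61² + 58² = 3721 + 3364 = 7085
Verification: 357² + 7076² = 127449 + 50069776 = 50197225 = 7085² ✓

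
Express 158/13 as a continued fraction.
[12; 6, 2]

Euclidean algorithm steps:
158 = 12 × 13 + 2
13 = 6 × 2 + 1
2 = 2 × 1 + 0
Continued fraction: [12; 6, 2]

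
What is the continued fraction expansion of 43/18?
[2; 2, 1, 1, 3]

Euclidean algorithm steps:
43 = 2 × 18 + 7
18 = 2 × 7 + 4
7 = 1 × 4 + 3
4 = 1 × 3 + 1
3 = 3 × 1 + 0
Continued fraction: [2; 2, 1, 1, 3]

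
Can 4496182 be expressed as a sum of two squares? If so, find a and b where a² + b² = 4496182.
Not possible

Factorization: 4496182 = 2 × 131^3
By Fermat: n is sum of two squares iff every prime p ≡ 3 (mod 4) appears to even power.
Prime(s) ≡ 3 (mod 4) with odd exponent: [(131, 3)]
Therefore 4496182 cannot be expressed as a² + b².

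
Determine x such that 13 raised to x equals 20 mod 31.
28

Baby-step giant-step with step n = ⌈√31⌉ = 6.
Baby steps 13^j mod 31 (j:value) for j=0..5: 0:1, 1:13, 2:14, 3:27, 4:10, 5:6.
Giant-step multiplier: 13^(-6) ≡ 13^(30-6) = 13^24 ≡ 2 (mod 31).
Giant steps γ_i = 20·2^i mod 31: γ_0=20, γ_1=9, γ_2=18, γ_3=5, γ_4=10 (in table at j=4).
x = i·n + j = 4·6 + 4 = 28.
Check: 13^28 ≡ 20 (mod 31).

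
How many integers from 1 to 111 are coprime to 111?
72

111 = 3 × 37
φ(n) = n × ∏(1 - 1/p) for each prime p dividing n
φ(111) = 111 × (1 - 1/3) × (1 - 1/37) = 72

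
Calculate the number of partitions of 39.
31185

p(n) counts ways to write n as a sum of positive integers (order ignored).
Euler's pentagonal recurrence: p(k) = p(k-1) + p(k-2) - p(k-5) - p(k-7) + p(k-12) + p(k-15) - ... (offsets j(3j∓1)/2, signs ++--, p(0)=1, p(<0)=0).
DP table for k = 0..38: p(0)=1, p(1)=1, p(2)=2, p(3)=3, p(4)=5, p(5)=7, p(6)=11, p(7)=15, p(8)=22, p(9)=30, p(10)=42, p(11)=56, p(12)=77, p(13)=101, p(14)=135, p(15)=176, p(16)=231, p(17)=297, p(18)=385, p(19)=490, p(20)=627, p(21)=792, p(22)=1002, p(23)=1255, p(24)=1575, p(25)=1958, p(26)=2436, p(27)=3010, p(28)=3718, p(29)=4565, p(30)=5604, p(31)=6842, p(32)=8349, p(33)=10143, p(34)=12310, p(35)=14883, p(36)=17977, p(37)=21637, p(38)=26015.
Final step: p(39) = p(38) + p(37) - p(34) - p(32) + p(27) + p(24) - p(17) - p(13) + p(4)
= 26015 + 21637 - 12310 - 8349 + 3010 + 1575 - 297 - 101 + 5
= 31185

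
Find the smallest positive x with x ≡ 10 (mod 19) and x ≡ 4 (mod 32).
580

Using Chinese Remainder Theorem:
M = 19 × 32 = 608
M1 = 32, M2 = 19
y1 = 32^(-1) mod 19 = 3
y2 = 19^(-1) mod 32 = 27
x = (10×32×3 + 4×19×27) mod 608 = 580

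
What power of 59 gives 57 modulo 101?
85

Baby-step giant-step with step n = ⌈√101⌉ = 11.
Baby steps 59^j mod 101 (j:value) for j=0..10: 0:1, 1:59, 2:47, 3:46, 4:88, 5:41, 6:96, 7:8, 8:68, 9:73, 10:65.
Giant-step multiplier: 59^(-11) ≡ 59^(100-11) = 59^89 ≡ 67 (mod 101).
Giant steps γ_i = 57·67^i mod 101: γ_0=57, γ_1=82, γ_2=40, γ_3=54, γ_4=83, γ_5=6, γ_6=99, γ_7=68 (in table at j=8).
x = i·n + j = 7·11 + 8 = 85.
Check: 59^85 ≡ 57 (mod 101).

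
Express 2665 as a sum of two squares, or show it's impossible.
8² + 51² (a=8, b=51)

Factorization: 2665 = 5 × 13 × 41
By Fermat: n is sum of two squares iff every prime p ≡ 3 (mod 4) appears to even power.
All primes ≡ 3 (mod 4) appear to even power.
Search a = 0, 1, 2, … for 2665 - a² a perfect square: first hit at a = 8: 2665 - 64 = 2601 = 51².
2665 = 8² + 51² = 64 + 2601 ✓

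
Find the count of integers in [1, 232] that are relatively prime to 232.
112

232 = 2^3 × 29
φ(n) = n × ∏(1 - 1/p) for each prime p dividing n
φ(232) = 232 × (1 - 1/2) × (1 - 1/29) = 112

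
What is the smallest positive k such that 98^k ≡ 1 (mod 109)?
108

109 is prime, so ord(98) divides φ(109) = 108.
Divisors of 108: 1, 2, 3, 4, 6, 9, 12, 18, 27, 36, 54, 108.
Repeated squaring: 98^1 ≡ 98, 98^2 ≡ 12, 98^4 ≡ 35, 98^8 ≡ 26, 98^16 ≡ 22, 98^32 ≡ 48, 98^64 ≡ 15 (mod 109).
Test 98^d mod 109 for each divisor d in increasing order:
98^1 ≡ 98
98^2 ≡ 12
98^3 = 98^2·98^1 ≡ 86
98^4 ≡ 35
98^6 = 98^4·98^2 ≡ 93
98^9 = 98^8·98^1 ≡ 41
98^12 = 98^8·98^4 ≡ 38
98^18 = 98^16·98^2 ≡ 46
98^27 = 98^16·98^8·98^2·98^1 ≡ 33
98^36 = 98^32·98^4 ≡ 45
98^54 = 98^32·98^16·98^4·98^2 ≡ 108
98^108 = 98^64·98^32·98^8·98^4 ≡ 1  ← first divisor giving 1
The order is 108.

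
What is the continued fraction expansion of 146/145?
[1; 145]

Euclidean algorithm steps:
146 = 1 × 145 + 1
145 = 145 × 1 + 0
Continued fraction: [1; 145]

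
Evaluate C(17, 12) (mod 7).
0

Using Lucas' theorem:
Write n=17 and k=12 in base 7:
n in base 7: [2, 3]
k in base 7: [1, 5]
C(17,12) mod 7 = ∏ C(n_i, k_i) mod 7
Digit binomials (mod 7): C(2,1) = 2; C(3,5) = 0 (k_i > n_i)
Product: 2 × 0 = 0 ≡ 0 (mod 7)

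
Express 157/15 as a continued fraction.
[10; 2, 7]

Euclidean algorithm steps:
157 = 10 × 15 + 7
15 = 2 × 7 + 1
7 = 7 × 1 + 0
Continued fraction: [10; 2, 7]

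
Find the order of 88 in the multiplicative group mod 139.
138

139 is prime, so ord(88) divides φ(139) = 138.
Divisors of 138: 1, 2, 3, 6, 23, 46, 69, 138.
Repeated squaring: 88^1 ≡ 88, 88^2 ≡ 99, 88^4 ≡ 71, 88^8 ≡ 37, 88^16 ≡ 118, 88^32 ≡ 24, 88^64 ≡ 20, 88^128 ≡ 122 (mod 139).
Test 88^d mod 139 for each divisor d in increasing order:
88^1 ≡ 88
88^2 ≡ 99
88^3 = 88^2·88^1 ≡ 94
88^6 = 88^4·88^2 ≡ 79
88^23 = 88^16·88^4·88^2·88^1 ≡ 97
88^46 = 88^32·88^8·88^4·88^2 ≡ 96
88^69 = 88^64·88^4·88^1 ≡ 138
88^138 = 88^128·88^8·88^2 ≡ 1  ← first divisor giving 1
The order is 138.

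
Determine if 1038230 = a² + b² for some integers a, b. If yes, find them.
Not possible

Factorization: 1038230 = 2 × 5 × 47^3
By Fermat: n is sum of two squares iff every prime p ≡ 3 (mod 4) appears to even power.
Prime(s) ≡ 3 (mod 4) with odd exponent: [(47, 3)]
Therefore 1038230 cannot be expressed as a² + b².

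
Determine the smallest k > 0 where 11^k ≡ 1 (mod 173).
172

173 is prime, so ord(11) divides φ(173) = 172.
Divisors of 172: 1, 2, 4, 43, 86, 172.
Repeated squaring: 11^1 ≡ 11, 11^2 ≡ 121, 11^4 ≡ 109, 11^8 ≡ 117, 11^16 ≡ 22, 11^32 ≡ 138, 11^64 ≡ 14, 11^128 ≡ 23 (mod 173).
Test 11^d mod 173 for each divisor d in increasing order:
11^1 ≡ 11
11^2 ≡ 121
11^4 ≡ 109
11^43 = 11^32·11^8·11^2·11^1 ≡ 93
11^86 = 11^64·11^16·11^4·11^2 ≡ 172
11^172 = 11^128·11^32·11^8·11^4 ≡ 1  ← first divisor giving 1
The order is 172.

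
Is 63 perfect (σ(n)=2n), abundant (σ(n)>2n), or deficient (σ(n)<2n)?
deficient

Proper divisors of 63: sum = 1 + 3 + 7 + 9 + 21 = 41
Since 41 < 63, 63 is deficient.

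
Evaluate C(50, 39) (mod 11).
4

Using Lucas' theorem:
Write n=50 and k=39 in base 11:
n in base 11: [4, 6]
k in base 11: [3, 6]
C(50,39) mod 11 = ∏ C(n_i, k_i) mod 11
Digit binomials (mod 11): C(4,3) = 4; C(6,6) = 1
Product: 4 × 1 = 4 ≡ 4 (mod 11)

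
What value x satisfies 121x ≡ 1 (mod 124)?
41

gcd(121, 124) = 1, so the inverse exists.
Extended Euclidean algorithm on (124, 121):
124 = 1 × 121 + 3  ⟹  3 = (1)·124 + (-1)·121
121 = 40 × 3 + 1  ⟹  1 = (-40)·124 + (41)·121
So (41)·121 ≡ 1 (mod 124), i.e. 121^(-1) ≡ 41 (mod 124).
Check: 121 × 41 = 4961 ≡ 1 (mod 124)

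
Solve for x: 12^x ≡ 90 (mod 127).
35

Baby-step giant-step with step n = ⌈√127⌉ = 12.
Baby steps 12^j mod 127 (j:value) for j=0..11: 0:1, 1:12, 2:17, 3:77, 4:35, 5:39, 6:87, 7:28, 8:82, 9:95, 10:124, 11:91.
Giant-step multiplier: 12^(-12) ≡ 12^(126-12) = 12^114 ≡ 122 (mod 127).
Giant steps γ_i = 90·122^i mod 127: γ_0=90, γ_1=58, γ_2=91 (in table at j=11).
x = i·n + j = 2·12 + 11 = 35.
Check: 12^35 ≡ 90 (mod 127).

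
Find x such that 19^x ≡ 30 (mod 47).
7

Baby-step giant-step with step n = ⌈√47⌉ = 7.
Baby steps 19^j mod 47 (j:value) for j=0..6: 0:1, 1:19, 2:32, 3:44, 4:37, 5:45, 6:9.
Giant-step multiplier: 19^(-7) ≡ 19^(46-7) = 19^39 ≡ 11 (mod 47).
Giant steps γ_i = 30·11^i mod 47: γ_0=30, γ_1=1 (in table at j=0).
x = i·n + j = 1·7 + 0 = 7.
Check: 19^7 ≡ 30 (mod 47).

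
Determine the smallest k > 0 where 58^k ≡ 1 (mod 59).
2

59 is prime, so ord(58) divides φ(59) = 58.
Divisors of 58: 1, 2, 29, 58.
Repeated squaring: 58^1 ≡ 58, 58^2 ≡ 1, 58^4 ≡ 1, 58^8 ≡ 1, 58^16 ≡ 1, 58^32 ≡ 1 (mod 59).
Test 58^d mod 59 for each divisor d in increasing order:
58^1 ≡ 58
58^2 ≡ 1  ← first divisor giving 1
The order is 2.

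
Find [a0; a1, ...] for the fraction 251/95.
[2; 1, 1, 1, 3, 1, 6]

Euclidean algorithm steps:
251 = 2 × 95 + 61
95 = 1 × 61 + 34
61 = 1 × 34 + 27
34 = 1 × 27 + 7
27 = 3 × 7 + 6
7 = 1 × 6 + 1
6 = 6 × 1 + 0
Continued fraction: [2; 1, 1, 1, 3, 1, 6]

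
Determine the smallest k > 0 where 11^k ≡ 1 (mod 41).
40

41 is prime, so ord(11) divides φ(41) = 40.
Divisors of 40: 1, 2, 4, 5, 8, 10, 20, 40.
Repeated squaring: 11^1 ≡ 11, 11^2 ≡ 39, 11^4 ≡ 4, 11^8 ≡ 16, 11^16 ≡ 10, 11^32 ≡ 18 (mod 41).
Test 11^d mod 41 for each divisor d in increasing order:
11^1 ≡ 11
11^2 ≡ 39
11^4 ≡ 4
11^5 = 11^4·11^1 ≡ 3
11^8 ≡ 16
11^10 = 11^8·11^2 ≡ 9
11^20 = 11^16·11^4 ≡ 40
11^40 = 11^32·11^8 ≡ 1  ← first divisor giving 1
The order is 40.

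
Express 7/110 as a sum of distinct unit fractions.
1/16 + 1/880

Greedy algorithm:
7/110: ceiling(110/7) = 16, use 1/16
1/880: ceiling(880/1) = 880, use 1/880
Result: 7/110 = 1/16 + 1/880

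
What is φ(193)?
192

193 = 193
φ(n) = n × ∏(1 - 1/p) for each prime p dividing n
φ(193) = 193 × (1 - 1/193) = 192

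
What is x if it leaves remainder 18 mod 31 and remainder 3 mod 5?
18

Using Chinese Remainder Theorem:
M = 31 × 5 = 155
M1 = 5, M2 = 31
y1 = 5^(-1) mod 31 = 25
y2 = 31^(-1) mod 5 = 1
x = (18×5×25 + 3×31×1) mod 155 = 18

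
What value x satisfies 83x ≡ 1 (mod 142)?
77

gcd(83, 142) = 1, so the inverse exists.
Extended Euclidean algorithm on (142, 83):
142 = 1 × 83 + 59  ⟹  59 = (1)·142 + (-1)·83
83 = 1 × 59 + 24  ⟹  24 = (-1)·142 + (2)·83
59 = 2 × 24 + 11  ⟹  11 = (3)·142 + (-5)·83
24 = 2 × 11 + 2  ⟹  2 = (-7)·142 + (12)·83
11 = 5 × 2 + 1  ⟹  1 = (38)·142 + (-65)·83
So (-65)·83 ≡ 1 (mod 142), i.e. 83^(-1) ≡ -65 ≡ 77 (mod 142).
Check: 83 × 77 = 6391 ≡ 1 (mod 142)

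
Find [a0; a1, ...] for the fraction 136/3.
[45; 3]

Euclidean algorithm steps:
136 = 45 × 3 + 1
3 = 3 × 1 + 0
Continued fraction: [45; 3]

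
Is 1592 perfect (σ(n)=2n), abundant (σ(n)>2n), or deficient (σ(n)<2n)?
deficient

Proper divisors of 1592: sum = 1 + 2 + 4 + 8 + 199 + 398 + 796 = 1408
Since 1408 < 1592, 1592 is deficient.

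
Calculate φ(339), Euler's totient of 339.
224

339 = 3 × 113
φ(n) = n × ∏(1 - 1/p) for each prime p dividing n
φ(339) = 339 × (1 - 1/3) × (1 - 1/113) = 224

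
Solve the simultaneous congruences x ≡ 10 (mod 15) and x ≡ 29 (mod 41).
70

Using Chinese Remainder Theorem:
M = 15 × 41 = 615
M1 = 41, M2 = 15
y1 = 41^(-1) mod 15 = 11
y2 = 15^(-1) mod 41 = 11
x = (10×41×11 + 29×15×11) mod 615 = 70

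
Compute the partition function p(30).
5604

p(n) counts ways to write n as a sum of positive integers (order ignored).
Euler's pentagonal recurrence: p(k) = p(k-1) + p(k-2) - p(k-5) - p(k-7) + p(k-12) + p(k-15) - ... (offsets j(3j∓1)/2, signs ++--, p(0)=1, p(<0)=0).
DP table for k = 0..29: p(0)=1, p(1)=1, p(2)=2, p(3)=3, p(4)=5, p(5)=7, p(6)=11, p(7)=15, p(8)=22, p(9)=30, p(10)=42, p(11)=56, p(12)=77, p(13)=101, p(14)=135, p(15)=176, p(16)=231, p(17)=297, p(18)=385, p(19)=490, p(20)=627, p(21)=792, p(22)=1002, p(23)=1255, p(24)=1575, p(25)=1958, p(26)=2436, p(27)=3010, p(28)=3718, p(29)=4565.
Final step: p(30) = p(29) + p(28) - p(25) - p(23) + p(18) + p(15) - p(8) - p(4)
= 4565 + 3718 - 1958 - 1255 + 385 + 176 - 22 - 5
= 5604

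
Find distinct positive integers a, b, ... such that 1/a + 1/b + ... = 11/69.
1/7 + 1/61 + 1/5893 + 1/86812730 + 1/15072900093293070

Greedy algorithm:
11/69: ceiling(69/11) = 7, use 1/7
8/483: ceiling(483/8) = 61, use 1/61
5/29463: ceiling(29463/5) = 5893, use 1/5893
2/173625459: ceiling(173625459/2) = 86812730, use 1/86812730
1/15072900093293070: ceiling(15072900093293070/1) = 15072900093293070, use 1/15072900093293070
Result: 11/69 = 1/7 + 1/61 + 1/5893 + 1/86812730 + 1/15072900093293070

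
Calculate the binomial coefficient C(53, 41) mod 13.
0

Using Lucas' theorem:
Write n=53 and k=41 in base 13:
n in base 13: [4, 1]
k in base 13: [3, 2]
C(53,41) mod 13 = ∏ C(n_i, k_i) mod 13
Digit binomials (mod 13): C(4,3) = 4; C(1,2) = 0 (k_i > n_i)
Product: 4 × 0 = 0 ≡ 0 (mod 13)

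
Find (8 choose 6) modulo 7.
0

Using Lucas' theorem:
Write n=8 and k=6 in base 7:
n in base 7: [1, 1]
k in base 7: [0, 6]
C(8,6) mod 7 = ∏ C(n_i, k_i) mod 7
Digit binomials (mod 7): C(1,0) = 1; C(1,6) = 0 (k_i > n_i)
Product: 1 × 0 = 0 ≡ 0 (mod 7)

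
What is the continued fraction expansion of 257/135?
[1; 1, 9, 2, 1, 1, 2]

Euclidean algorithm steps:
257 = 1 × 135 + 122
135 = 1 × 122 + 13
122 = 9 × 13 + 5
13 = 2 × 5 + 3
5 = 1 × 3 + 2
3 = 1 × 2 + 1
2 = 2 × 1 + 0
Continued fraction: [1; 1, 9, 2, 1, 1, 2]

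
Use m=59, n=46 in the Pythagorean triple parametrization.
(1365, 5428, 5597)

Euclid's formula: a = m² - n², b = 2mn, c = m² + n²
m = 59, n = 46
a = 59² - 46² = 3481 - 2116 = 1365
b = 2 × 59 × 46 = 5428
c = 59² + 46² = 3481 + 2116 = 5597
Verification: 1365² + 5428² = 1863225 + 29463184 = 31326409 = 5597² ✓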